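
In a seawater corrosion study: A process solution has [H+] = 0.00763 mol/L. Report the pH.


pH = −log10[H+]
pH = −log10(0.00763) = 2.12

2.12


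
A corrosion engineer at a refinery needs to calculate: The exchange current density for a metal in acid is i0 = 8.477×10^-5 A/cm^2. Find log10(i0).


i0 = 8.477×10^-5 A/cm^2
log10(i0) = -4.072

-4.072


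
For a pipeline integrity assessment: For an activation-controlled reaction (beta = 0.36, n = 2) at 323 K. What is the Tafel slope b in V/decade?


Apply the Tafel slope relation: b = 2.303*R*T/(beta*n*F)
Numerator: 2.303 * 8.314 * 323 = 6184.53
Denominator: 0.36 * 2 * 96485 = 69469.2
b = 6184.53 / 69469.2 = 0.089 V/decade

0.089 V/decade


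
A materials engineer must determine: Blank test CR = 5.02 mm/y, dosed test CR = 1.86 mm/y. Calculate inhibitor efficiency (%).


Apply the inhibitor-efficiency definition: IE = (CR_blank − CR_inh)/CR_blank × 100
IE = (5.02 − 1.86) / 5.02 × 100
IE = 3.16 / 5.02 × 100 = 62.9 %

62.9 %


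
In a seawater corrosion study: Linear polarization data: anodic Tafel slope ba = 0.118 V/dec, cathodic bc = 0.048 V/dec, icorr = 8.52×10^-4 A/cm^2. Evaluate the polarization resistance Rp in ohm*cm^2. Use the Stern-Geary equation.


Apply the Stern-Geary equation: Rp = ba*bc / (2.303*icorr*(ba+bc))
ba*bc = 0.118*0.048 = 0.005664
ba+bc = 0.166; 2.303*icorr*(ba+bc) = 2.303*8.52×10^-4*0.166 = 3.257179×10^-4
Rp = 0.005664 / 3.257179×10^-4 = 17.39 ohm*cm^2

17.39 ohm*cm^2


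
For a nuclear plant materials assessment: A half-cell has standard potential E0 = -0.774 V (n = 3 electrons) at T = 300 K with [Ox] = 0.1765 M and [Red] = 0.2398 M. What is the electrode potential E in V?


Apply the Nernst equation: E = E0 + (RT/nF)*ln([Ox]/[Red])
Step 1: RT/nF = 8.314*300/(3*96485) = 0.00861688 V
Step 2: [Ox]/[Red] = 0.1765/0.2398 = 0.73603
Step 3: ln(0.73603) = -0.306484
Step 4: correction = 0.00861688 * -0.306484 = -0.0026 V
E = -0.774 + -0.0026 = -0.7766 V

-0.7766 V


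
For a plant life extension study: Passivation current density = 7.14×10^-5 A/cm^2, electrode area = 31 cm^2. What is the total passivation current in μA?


I = i_pass * A, then convert A → μA (×10^6)
I = 7.14×10^-5 * 31 * 10^6 = 2213.4 μA

2213.4 μA


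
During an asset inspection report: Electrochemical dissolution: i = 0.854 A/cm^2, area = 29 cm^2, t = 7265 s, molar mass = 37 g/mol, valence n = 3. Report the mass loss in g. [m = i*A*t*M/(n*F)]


Apply Faraday's law: m = i*A*t*M / (n*F)
Total charge passed Q = i*A*t = 0.854*29*7265 = 179924.99 C
m = Q*M/(n*F) = 179924.99*37/(3*96485) = 22.999 g

22.999 g


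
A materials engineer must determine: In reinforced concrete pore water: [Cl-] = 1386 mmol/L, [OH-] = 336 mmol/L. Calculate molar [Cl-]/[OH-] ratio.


Threshold parameter = [Cl-] / [OH-] (molar basis; both in mmol/L, so units cancel)
Ratio = 1386 / 336 = 4.13

4.13


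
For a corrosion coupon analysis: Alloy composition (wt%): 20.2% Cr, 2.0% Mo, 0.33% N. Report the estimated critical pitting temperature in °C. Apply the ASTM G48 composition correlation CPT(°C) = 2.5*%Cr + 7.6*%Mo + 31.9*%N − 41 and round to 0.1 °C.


Apply the ASTM G48 empirical CPT estimate: CPT(°C) = 2.5*%Cr + 7.6*%Mo + 31.9*%N − 41
2.5*20.2 = 50.5; 7.6*2.0 = 15.2; 31.9*0.33 = 10.527
CPT = 50.5 + 15.2 + 10.527 − 41 = 35.227 °C
Rounded to 0.1 °C: CPT ≈ 35.2 °C

35.2 °C


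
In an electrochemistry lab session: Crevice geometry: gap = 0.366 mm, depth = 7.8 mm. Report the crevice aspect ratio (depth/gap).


Aspect ratio = depth / gap
Ratio = 7.8 / 0.366 = 21.3

21.3


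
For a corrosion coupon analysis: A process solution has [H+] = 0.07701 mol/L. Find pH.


pH = −log10[H+]
pH = −log10(0.07701) = 1.11

1.11


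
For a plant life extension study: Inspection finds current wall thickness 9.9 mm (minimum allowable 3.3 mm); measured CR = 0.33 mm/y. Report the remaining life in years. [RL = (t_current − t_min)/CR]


Apply the remaining-life relation: RL = (t_current − t_min) / CR
RL = (9.9 − 3.3) / 0.33 = 6.6 / 0.33 = 20.0 years

20.0 years


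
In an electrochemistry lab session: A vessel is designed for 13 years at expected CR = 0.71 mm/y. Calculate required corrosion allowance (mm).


Corrosion allowance = CR × design life
CA = 0.71 * 13 = 9.23 mm

9.23 mm


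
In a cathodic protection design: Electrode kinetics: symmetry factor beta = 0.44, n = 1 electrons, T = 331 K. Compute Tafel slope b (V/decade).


Apply the Tafel slope relation: b = 2.303*R*T/(beta*n*F)
Numerator: 2.303 * 8.314 * 331 = 6337.7
Denominator: 0.44 * 1 * 96485 = 42453.4
b = 6337.7 / 42453.4 = 0.1493 V/decade

0.1493 V/decade


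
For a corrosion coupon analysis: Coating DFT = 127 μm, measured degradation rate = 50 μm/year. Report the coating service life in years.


Service life = thickness / degradation rate
Life = 127 / 50 = 2.5 years

2.5 years


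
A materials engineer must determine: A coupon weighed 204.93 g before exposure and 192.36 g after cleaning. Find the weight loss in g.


Weight loss = initial − final
WL = 204.93 − 192.36 = 12.57 g

12.57 g


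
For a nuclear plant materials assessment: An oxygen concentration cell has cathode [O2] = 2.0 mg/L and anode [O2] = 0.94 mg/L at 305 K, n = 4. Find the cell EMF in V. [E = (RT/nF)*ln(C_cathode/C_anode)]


Apply the Nernst concentration-cell relation: E = (RT/nF)*ln(C_cathode/C_anode)
RT/nF = 8.314*305/(4*96485) = 0.00657037 V
ln(2.0/0.94) = 0.75502
E = 0.00657037 * 0.75502 = 0.00496 V

0.00496 V


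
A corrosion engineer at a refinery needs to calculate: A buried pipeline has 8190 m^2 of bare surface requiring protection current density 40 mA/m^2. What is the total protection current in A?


I = area * current density, then convert mA → A (÷1000)
I = 8190 * 40 / 1000 = 327.6 A

327.6 A


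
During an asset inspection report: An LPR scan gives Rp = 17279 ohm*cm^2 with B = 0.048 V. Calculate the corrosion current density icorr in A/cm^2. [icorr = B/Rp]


Apply the Stern-Geary relation: icorr = B / Rp
icorr = 0.048 / 17279 = 2.778×10^-6 A/cm^2

2.778×10^-6 A/cm^2


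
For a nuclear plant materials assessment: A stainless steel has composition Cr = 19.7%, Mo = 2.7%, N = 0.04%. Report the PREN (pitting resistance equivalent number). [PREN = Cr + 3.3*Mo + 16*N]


Apply the PREN formula: PREN = Cr + 3.3*Mo + 16*N
PREN = 19.7 + 3.3*2.7 + 16*0.04
PREN = 19.7 + 8.91 + 0.64 = 29.25

29.25


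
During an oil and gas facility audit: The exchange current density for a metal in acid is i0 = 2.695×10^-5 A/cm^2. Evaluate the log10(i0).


i0 = 2.695×10^-5 A/cm^2
log10(i0) = -4.569

-4.569


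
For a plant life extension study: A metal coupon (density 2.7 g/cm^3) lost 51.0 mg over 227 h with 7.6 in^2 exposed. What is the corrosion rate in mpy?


Apply the mpy weight-loss relation: CR = 534 * W / (D * A * T)
Numerator: 534 * 51.0 = 27234.0
Denominator: 2.7 * 7.6 * 227 = 4658.04
CR = 27234.0 / 4658.04 = 5.847 mpy

5.847 mpy


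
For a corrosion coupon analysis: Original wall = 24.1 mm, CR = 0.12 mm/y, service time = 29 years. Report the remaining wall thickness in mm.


Remaining wall = original − CR × time
t = 24.1 − 0.12*29 = 24.1 − 3.48 = 20.62 mm

20.62 mm


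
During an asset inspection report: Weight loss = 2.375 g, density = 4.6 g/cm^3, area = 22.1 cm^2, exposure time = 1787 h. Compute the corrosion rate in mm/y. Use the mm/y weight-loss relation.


Apply the mm/y weight-loss relation: CR = 87600 * W / (D * A * T)
Numerator: 87600 * 2.375 = 208050.0
Denominator: 4.6 * 22.1 * 1787 = 181666.42
CR = 208050.0 / 181666.42 = 1.1452 mm/y

1.1452 mm/y


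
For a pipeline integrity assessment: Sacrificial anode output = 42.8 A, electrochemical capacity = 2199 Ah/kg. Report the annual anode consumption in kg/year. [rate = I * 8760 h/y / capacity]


Annual consumption = current * hours per year / capacity
Rate = 42.8 * 8760 / 2199 = 170.5 kg/year

170.5 kg/year


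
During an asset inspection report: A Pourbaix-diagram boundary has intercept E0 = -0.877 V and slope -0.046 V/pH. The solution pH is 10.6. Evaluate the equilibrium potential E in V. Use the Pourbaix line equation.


Apply the Pourbaix line equation: E = E0 + slope*pH
E = -0.877 + (-0.046)*10.6 = -0.877 + (-0.4876) = -1.3646 V
Rounded to 4 decimal places: E = -1.3646 V

-1.3646 V


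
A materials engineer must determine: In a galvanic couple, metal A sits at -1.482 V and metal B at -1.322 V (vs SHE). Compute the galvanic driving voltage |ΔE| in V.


Driving voltage is the absolute potential difference.
|ΔE| = |-1.482 − (-1.322)| = 0.16 V

0.16 V


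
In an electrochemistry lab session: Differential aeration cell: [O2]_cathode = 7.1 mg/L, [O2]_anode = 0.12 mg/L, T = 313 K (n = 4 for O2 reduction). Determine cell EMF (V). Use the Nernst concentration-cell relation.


Apply the Nernst concentration-cell relation: E = (RT/nF)*ln(C_cathode/C_anode)
RT/nF = 8.314*313/(4*96485) = 0.00674271 V
ln(7.1/0.12) = 4.08036
E = 0.00674271 * 4.08036 = 0.02751 V

0.02751 V


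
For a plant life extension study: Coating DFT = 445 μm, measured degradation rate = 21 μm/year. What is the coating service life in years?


Service life = thickness / degradation rate
Life = 445 / 21 = 21.2 years

21.2 years


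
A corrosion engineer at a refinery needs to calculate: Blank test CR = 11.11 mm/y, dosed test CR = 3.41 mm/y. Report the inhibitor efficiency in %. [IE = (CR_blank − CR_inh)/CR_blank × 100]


Apply the inhibitor-efficiency definition: IE = (CR_blank − CR_inh)/CR_blank × 100
IE = (11.11 − 3.41) / 11.11 × 100
IE = 7.7 / 11.11 × 100 = 69.3 %

69.3 %


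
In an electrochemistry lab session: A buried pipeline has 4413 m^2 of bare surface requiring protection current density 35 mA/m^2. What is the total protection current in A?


I = area * current density, then convert mA → A (÷1000)
I = 4413 * 35 / 1000 = 154.46 A

154.46 A


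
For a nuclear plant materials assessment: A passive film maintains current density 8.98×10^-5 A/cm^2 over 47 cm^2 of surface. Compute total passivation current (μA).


I = i_pass * A, then convert A → μA (×10^6)
I = 8.98×10^-5 * 47 * 10^6 = 4220.6 μA

4220.6 μA


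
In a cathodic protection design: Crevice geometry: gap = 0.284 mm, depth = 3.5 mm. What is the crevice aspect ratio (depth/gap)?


Aspect ratio = depth / gap
Ratio = 3.5 / 0.284 = 12.3

12.3


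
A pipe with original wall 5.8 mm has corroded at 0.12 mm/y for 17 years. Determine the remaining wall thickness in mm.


Remaining wall = original − CR × time
t = 5.8 − 0.12*17 = 5.8 − 2.04 = 3.76 mm

3.76 mm


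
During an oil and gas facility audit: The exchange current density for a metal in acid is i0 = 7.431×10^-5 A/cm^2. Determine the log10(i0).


i0 = 7.431×10^-5 A/cm^2
log10(i0) = -4.129

-4.129


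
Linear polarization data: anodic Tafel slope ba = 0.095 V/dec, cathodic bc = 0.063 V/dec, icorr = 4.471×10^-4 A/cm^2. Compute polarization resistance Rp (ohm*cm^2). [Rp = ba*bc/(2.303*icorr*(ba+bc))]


Apply the Stern-Geary equation: Rp = ba*bc / (2.303*icorr*(ba+bc))
ba*bc = 0.095*0.063 = 0.005985
ba+bc = 0.158; 2.303*icorr*(ba+bc) = 2.303*4.471×10^-4*0.158 = 1.6268807×10^-4
Rp = 0.005985 / 1.6268807×10^-4 = 36.8 ohm*cm^2

36.8 ohm*cm^2


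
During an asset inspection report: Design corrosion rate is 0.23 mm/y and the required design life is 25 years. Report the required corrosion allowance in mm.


Corrosion allowance = CR × design life
CA = 0.23 * 25 = 5.75 mm

5.75 mm


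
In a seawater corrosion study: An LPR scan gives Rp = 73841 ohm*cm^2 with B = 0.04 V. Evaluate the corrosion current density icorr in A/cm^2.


Apply the Stern-Geary relation: icorr = B / Rp
icorr = 0.04 / 73841 = 5.417×10^-7 A/cm^2

5.417×10^-7 A/cm^2


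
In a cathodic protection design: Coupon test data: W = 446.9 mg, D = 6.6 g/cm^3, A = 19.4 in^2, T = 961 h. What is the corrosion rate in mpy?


Apply the mpy weight-loss relation: CR = 534 * W / (D * A * T)
Numerator: 534 * 446.9 = 238644.6
Denominator: 6.6 * 19.4 * 961 = 123046.44
CR = 238644.6 / 123046.44 = 1.939 mpy

1.939 mpy


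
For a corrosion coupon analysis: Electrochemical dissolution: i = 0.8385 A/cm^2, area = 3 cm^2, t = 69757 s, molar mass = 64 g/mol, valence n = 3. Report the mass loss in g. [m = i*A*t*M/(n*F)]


Apply Faraday's law: m = i*A*t*M / (n*F)
Total charge passed Q = i*A*t = 0.8385*3*69757 = 175473.7335 C
m = Q*M/(n*F) = 175473.7335*64/(3*96485) = 38.798 g

38.798 g


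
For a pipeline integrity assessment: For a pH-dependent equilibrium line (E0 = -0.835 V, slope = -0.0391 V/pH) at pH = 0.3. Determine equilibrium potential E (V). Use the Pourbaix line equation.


Apply the Pourbaix line equation: E = E0 + slope*pH
E = -0.835 + (-0.0391)*0.3 = -0.835 + (-0.01173) = -0.84673 V
Rounded to 4 decimal places: E = -0.8467 V

-0.8467 V


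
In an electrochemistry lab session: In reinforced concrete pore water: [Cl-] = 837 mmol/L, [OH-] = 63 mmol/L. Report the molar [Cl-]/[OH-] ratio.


Threshold parameter = [Cl-] / [OH-] (molar basis; both in mmol/L, so units cancel)
Ratio = 837 / 63 = 13.29

13.29


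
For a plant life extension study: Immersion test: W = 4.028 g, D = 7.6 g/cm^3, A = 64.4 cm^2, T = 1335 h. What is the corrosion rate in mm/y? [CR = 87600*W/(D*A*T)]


Apply the mm/y weight-loss relation: CR = 87600 * W / (D * A * T)
Numerator: 87600 * 4.028 = 352852.8
Denominator: 7.6 * 64.4 * 1335 = 653402.4
CR = 352852.8 / 653402.4 = 0.540024 mm/y

0.540024 mm/y


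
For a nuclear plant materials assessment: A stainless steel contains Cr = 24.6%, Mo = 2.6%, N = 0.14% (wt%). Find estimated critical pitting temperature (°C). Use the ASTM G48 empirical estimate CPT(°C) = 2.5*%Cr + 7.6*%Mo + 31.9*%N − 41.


Apply the ASTM G48 empirical CPT estimate: CPT(°C) = 2.5*%Cr + 7.6*%Mo + 31.9*%N − 41
2.5*24.6 = 61.5; 7.6*2.6 = 19.76; 31.9*0.14 = 4.466
CPT = 61.5 + 19.76 + 4.466 − 41 = 44.726 °C
Rounded to 0.1 °C: CPT ≈ 44.7 °C

44.7 °C


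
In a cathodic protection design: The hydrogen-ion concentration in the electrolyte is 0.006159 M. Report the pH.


pH = −log10[H+]
pH = −log10(0.006159) = 2.21

2.21


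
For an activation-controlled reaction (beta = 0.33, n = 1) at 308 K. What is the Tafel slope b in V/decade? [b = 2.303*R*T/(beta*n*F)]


Apply the Tafel slope relation: b = 2.303*R*T/(beta*n*F)
Numerator: 2.303 * 8.314 * 308 = 5897.32
Denominator: 0.33 * 1 * 96485 = 31840.05
b = 5897.32 / 31840.05 = 0.1852 V/decade

0.1852 V/decade


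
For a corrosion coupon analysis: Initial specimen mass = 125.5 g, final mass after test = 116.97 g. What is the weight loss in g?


Weight loss = initial − final
WL = 125.5 − 116.97 = 8.53 g

8.53 g


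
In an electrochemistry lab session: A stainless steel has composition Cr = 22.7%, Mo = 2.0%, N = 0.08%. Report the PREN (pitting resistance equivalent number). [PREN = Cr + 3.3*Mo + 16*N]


Apply the PREN formula: PREN = Cr + 3.3*Mo + 16*N
PREN = 22.7 + 3.3*2.0 + 16*0.08
PREN = 22.7 + 6.6 + 1.28 = 30.58

30.58


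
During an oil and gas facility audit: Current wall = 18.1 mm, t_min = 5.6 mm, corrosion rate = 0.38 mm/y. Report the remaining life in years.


Apply the remaining-life relation: RL = (t_current − t_min) / CR
RL = (18.1 − 5.6) / 0.38 = 12.5 / 0.38 = 32.9 years

32.9 years


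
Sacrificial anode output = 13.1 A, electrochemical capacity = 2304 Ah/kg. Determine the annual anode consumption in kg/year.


Annual consumption = current * hours per year / capacity
Rate = 13.1 * 8760 / 2304 = 49.8 kg/year

49.8 kg/year


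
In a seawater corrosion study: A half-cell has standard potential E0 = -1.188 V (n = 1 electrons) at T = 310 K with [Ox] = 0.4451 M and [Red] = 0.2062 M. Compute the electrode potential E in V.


Apply the Nernst equation: E = E0 + (RT/nF)*ln([Ox]/[Red])
Step 1: RT/nF = 8.314*310/(1*96485) = 0.02671234 V
Step 2: [Ox]/[Red] = 0.4451/0.2062 = 2.158584
Step 3: ln(2.158584) = 0.769452
Step 4: correction = 0.02671234 * 0.769452 = 0.0206 V
E = -1.188 + 0.0206 = -1.1674 V

-1.1674 V


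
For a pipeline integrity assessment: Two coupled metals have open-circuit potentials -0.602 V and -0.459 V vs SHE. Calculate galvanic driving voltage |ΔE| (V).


Driving voltage is the absolute potential difference.
|ΔE| = |-0.602 − (-0.459)| = 0.143 V

0.143 V


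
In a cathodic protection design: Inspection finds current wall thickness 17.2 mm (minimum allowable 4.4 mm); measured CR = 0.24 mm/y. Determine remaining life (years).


Apply the remaining-life relation: RL = (t_current − t_min) / CR
RL = (17.2 − 4.4) / 0.24 = 12.8 / 0.24 = 53.3 years

53.3 years


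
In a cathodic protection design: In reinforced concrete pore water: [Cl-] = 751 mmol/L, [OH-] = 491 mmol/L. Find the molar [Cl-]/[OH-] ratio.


Threshold parameter = [Cl-] / [OH-] (molar basis; both in mmol/L, so units cancel)
Ratio = 751 / 491 = 1.53

1.53


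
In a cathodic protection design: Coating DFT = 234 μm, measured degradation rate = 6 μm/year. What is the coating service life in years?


Service life = thickness / degradation rate
Life = 234 / 6 = 39.0 years

39.0 years


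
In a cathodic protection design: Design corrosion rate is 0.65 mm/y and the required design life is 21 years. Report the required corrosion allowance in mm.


Corrosion allowance = CR × design life
CA = 0.65 * 21 = 13.65 mm

13.65 mm


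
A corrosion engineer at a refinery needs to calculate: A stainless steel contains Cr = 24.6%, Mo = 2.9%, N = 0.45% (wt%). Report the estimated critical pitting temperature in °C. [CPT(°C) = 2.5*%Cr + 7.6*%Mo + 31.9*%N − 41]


Apply the ASTM G48 empirical CPT estimate: CPT(°C) = 2.5*%Cr + 7.6*%Mo + 31.9*%N − 41
2.5*24.6 = 61.5; 7.6*2.9 = 22.04; 31.9*0.45 = 14.355
CPT = 61.5 + 22.04 + 14.355 − 41 = 56.895 °C
Rounded to 0.1 °C: CPT ≈ 56.9 °C

56.9 °C


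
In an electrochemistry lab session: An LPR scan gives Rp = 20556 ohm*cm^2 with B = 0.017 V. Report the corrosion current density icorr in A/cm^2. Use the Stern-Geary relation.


Apply the Stern-Geary relation: icorr = B / Rp
icorr = 0.017 / 20556 = 8.27×10^-7 A/cm^2

8.27×10^-7 A/cm^2


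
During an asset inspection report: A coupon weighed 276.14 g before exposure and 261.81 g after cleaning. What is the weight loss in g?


Weight loss = initial − final
WL = 276.14 − 261.81 = 14.33 g

14.33 g


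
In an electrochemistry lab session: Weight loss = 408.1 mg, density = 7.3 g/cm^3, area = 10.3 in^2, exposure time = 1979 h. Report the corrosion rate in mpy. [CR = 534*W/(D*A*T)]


Apply the mpy weight-loss relation: CR = 534 * W / (D * A * T)
Numerator: 534 * 408.1 = 217925.4
Denominator: 7.3 * 10.3 * 1979 = 148801.01
CR = 217925.4 / 148801.01 = 1.4645 mpy

1.4645 mpy


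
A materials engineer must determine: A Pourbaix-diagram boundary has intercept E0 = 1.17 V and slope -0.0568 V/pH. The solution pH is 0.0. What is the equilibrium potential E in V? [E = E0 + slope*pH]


Apply the Pourbaix line equation: E = E0 + slope*pH
E = 1.17 + (-0.0568)*0.0 = 1.17 + (0) = 1.17 V
Rounded to 4 decimal places: E = 1.1700 V

1.1700 V


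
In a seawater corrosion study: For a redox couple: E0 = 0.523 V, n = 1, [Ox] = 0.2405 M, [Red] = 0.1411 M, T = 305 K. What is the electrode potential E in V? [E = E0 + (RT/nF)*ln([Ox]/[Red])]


Apply the Nernst equation: E = E0 + (RT/nF)*ln([Ox]/[Red])
Step 1: RT/nF = 8.314*305/(1*96485) = 0.02628149 V
Step 2: [Ox]/[Red] = 0.2405/0.1411 = 1.704465
Step 3: ln(1.704465) = 0.533251
Step 4: correction = 0.02628149 * 0.533251 = 0.014 V
E = 0.523 + 0.014 = 0.537 V

0.537 V


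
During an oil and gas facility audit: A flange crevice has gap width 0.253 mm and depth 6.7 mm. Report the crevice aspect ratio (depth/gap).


Aspect ratio = depth / gap
Ratio = 6.7 / 0.253 = 26.5

26.5


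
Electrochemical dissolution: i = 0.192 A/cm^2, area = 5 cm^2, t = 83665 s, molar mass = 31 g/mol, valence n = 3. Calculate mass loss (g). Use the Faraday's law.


Apply Faraday's law: m = i*A*t*M / (n*F)
Total charge passed Q = i*A*t = 0.192*5*83665 = 80318.4 C
m = Q*M/(n*F) = 80318.4*31/(3*96485) = 8.6019 g

8.6019 g


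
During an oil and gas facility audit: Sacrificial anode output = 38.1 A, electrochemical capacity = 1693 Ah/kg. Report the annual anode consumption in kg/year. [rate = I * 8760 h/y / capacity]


Annual consumption = current * hours per year / capacity
Rate = 38.1 * 8760 / 1693 = 197.1 kg/year

197.1 kg/year


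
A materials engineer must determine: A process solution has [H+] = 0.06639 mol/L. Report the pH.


pH = −log10[H+]
pH = −log10(0.06639) = 1.18

1.18


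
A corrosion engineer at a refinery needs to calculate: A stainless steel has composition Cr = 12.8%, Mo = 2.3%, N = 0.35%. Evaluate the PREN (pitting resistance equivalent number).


Apply the PREN formula: PREN = Cr + 3.3*Mo + 16*N
PREN = 12.8 + 3.3*2.3 + 16*0.35
PREN = 12.8 + 7.59 + 5.6 = 25.99

25.99


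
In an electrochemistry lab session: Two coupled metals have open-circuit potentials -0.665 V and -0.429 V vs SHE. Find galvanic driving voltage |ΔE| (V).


Driving voltage is the absolute potential difference.
|ΔE| = |-0.665 − (-0.429)| = 0.236 V

0.236 V


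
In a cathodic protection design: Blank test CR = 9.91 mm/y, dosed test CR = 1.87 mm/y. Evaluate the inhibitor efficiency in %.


Apply the inhibitor-efficiency definition: IE = (CR_blank − CR_inh)/CR_blank × 100
IE = (9.91 − 1.87) / 9.91 × 100
IE = 8.04 / 9.91 × 100 = 81.1 %

81.1 %


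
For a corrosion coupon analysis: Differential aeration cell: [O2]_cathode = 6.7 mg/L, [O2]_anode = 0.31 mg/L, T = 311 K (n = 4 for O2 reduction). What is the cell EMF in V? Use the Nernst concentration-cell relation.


Apply the Nernst concentration-cell relation: E = (RT/nF)*ln(C_cathode/C_anode)
RT/nF = 8.314*311/(4*96485) = 0.00669963 V
ln(6.7/0.31) = 3.07329
E = 0.00669963 * 3.07329 = 0.02059 V

0.02059 V


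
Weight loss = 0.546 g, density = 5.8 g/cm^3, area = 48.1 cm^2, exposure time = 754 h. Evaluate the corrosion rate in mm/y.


Apply the mm/y weight-loss relation: CR = 87600 * W / (D * A * T)
Numerator: 87600 * 0.546 = 47829.6
Denominator: 5.8 * 48.1 * 754 = 210350.92
CR = 47829.6 / 210350.92 = 0.2274 mm/y

0.2274 mm/y


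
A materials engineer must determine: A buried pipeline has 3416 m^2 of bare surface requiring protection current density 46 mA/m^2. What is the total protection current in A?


I = area * current density, then convert mA → A (÷1000)
I = 3416 * 46 / 1000 = 157.14 A

157.14 A


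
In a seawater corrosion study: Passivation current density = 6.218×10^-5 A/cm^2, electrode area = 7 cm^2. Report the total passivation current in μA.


I = i_pass * A, then convert A → μA (×10^6)
I = 6.218×10^-5 * 7 * 10^6 = 435.26 μA

435.26 μA


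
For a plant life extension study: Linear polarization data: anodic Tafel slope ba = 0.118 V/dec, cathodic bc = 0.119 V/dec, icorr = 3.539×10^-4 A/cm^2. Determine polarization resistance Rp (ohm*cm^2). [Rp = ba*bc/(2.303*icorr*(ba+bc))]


Apply the Stern-Geary equation: Rp = ba*bc / (2.303*icorr*(ba+bc))
ba*bc = 0.118*0.119 = 0.014042
ba+bc = 0.237; 2.303*icorr*(ba+bc) = 2.303*3.539×10^-4*0.237 = 1.9316251×10^-4
Rp = 0.014042 / 1.9316251×10^-4 = 72.7 ohm*cm^2

72.7 ohm*cm^2


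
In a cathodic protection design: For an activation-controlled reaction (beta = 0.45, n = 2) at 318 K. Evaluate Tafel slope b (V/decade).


Apply the Tafel slope relation: b = 2.303*R*T/(beta*n*F)
Numerator: 2.303 * 8.314 * 318 = 6088.79
Denominator: 0.45 * 2 * 96485 = 86836.5
b = 6088.79 / 86836.5 = 0.07 V/decade

0.07 V/decade


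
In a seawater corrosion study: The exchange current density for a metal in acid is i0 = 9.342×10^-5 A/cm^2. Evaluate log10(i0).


i0 = 9.342×10^-5 A/cm^2
log10(i0) = -4.03

-4.03


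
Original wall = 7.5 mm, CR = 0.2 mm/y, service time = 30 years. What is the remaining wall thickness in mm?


Remaining wall = original − CR × time
t = 7.5 − 0.2*30 = 7.5 − 6.0 = 1.5 mm

1.5 mm


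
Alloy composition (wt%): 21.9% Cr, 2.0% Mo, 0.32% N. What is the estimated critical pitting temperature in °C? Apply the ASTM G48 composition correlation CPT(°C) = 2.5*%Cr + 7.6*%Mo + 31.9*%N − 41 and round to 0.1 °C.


Apply the ASTM G48 empirical CPT estimate: CPT(°C) = 2.5*%Cr + 7.6*%Mo + 31.9*%N − 41
2.5*21.9 = 54.75; 7.6*2.0 = 15.2; 31.9*0.32 = 10.208
CPT = 54.75 + 15.2 + 10.208 − 41 = 39.158 °C
Rounded to 0.1 °C: CPT ≈ 39.2 °C

39.2 °C


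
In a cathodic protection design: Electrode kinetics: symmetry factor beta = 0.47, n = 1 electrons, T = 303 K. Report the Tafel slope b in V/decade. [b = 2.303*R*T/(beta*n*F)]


Apply the Tafel slope relation: b = 2.303*R*T/(beta*n*F)
Numerator: 2.303 * 8.314 * 303 = 5801.58
Denominator: 0.47 * 1 * 96485 = 45347.95
b = 5801.58 / 45347.95 = 0.1279 V/decade

0.1279 V/decade


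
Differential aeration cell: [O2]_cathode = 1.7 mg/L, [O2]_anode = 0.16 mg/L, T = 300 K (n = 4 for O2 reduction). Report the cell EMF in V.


Apply the Nernst concentration-cell relation: E = (RT/nF)*ln(C_cathode/C_anode)
RT/nF = 8.314*300/(4*96485) = 0.00646266 V
ln(1.7/0.16) = 2.36321
E = 0.00646266 * 2.36321 = 0.01527 V

0.01527 V


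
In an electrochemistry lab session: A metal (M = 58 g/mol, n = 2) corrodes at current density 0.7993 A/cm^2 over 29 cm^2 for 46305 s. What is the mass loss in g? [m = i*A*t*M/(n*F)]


Apply Faraday's law: m = i*A*t*M / (n*F)
Total charge passed Q = i*A*t = 0.7993*29*46305 = 1073336.0085 C
m = Q*M/(n*F) = 1073336.0085*58/(2*96485) = 322.6071 g

322.6071 g


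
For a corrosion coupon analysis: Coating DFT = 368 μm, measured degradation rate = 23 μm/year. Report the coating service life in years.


Service life = thickness / degradation rate
Life = 368 / 23 = 16.0 years

16.0 years


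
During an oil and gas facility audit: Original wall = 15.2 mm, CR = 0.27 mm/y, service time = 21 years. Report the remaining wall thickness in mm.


Remaining wall = original − CR × time
t = 15.2 − 0.27*21 = 15.2 − 5.67 = 9.53 mm

9.53 mm


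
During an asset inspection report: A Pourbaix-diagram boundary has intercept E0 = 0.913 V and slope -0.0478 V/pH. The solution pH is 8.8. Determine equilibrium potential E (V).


Apply the Pourbaix line equation: E = E0 + slope*pH
E = 0.913 + (-0.0478)*8.8 = 0.913 + (-0.42064) = 0.49236 V
Rounded to 4 decimal places: E = 0.4924 V

0.4924 V


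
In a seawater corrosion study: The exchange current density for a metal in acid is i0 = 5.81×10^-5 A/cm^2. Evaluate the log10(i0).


i0 = 5.81×10^-5 A/cm^2
log10(i0) = -4.236

-4.236


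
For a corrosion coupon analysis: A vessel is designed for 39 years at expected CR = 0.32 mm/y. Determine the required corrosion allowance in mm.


Corrosion allowance = CR × design life
CA = 0.32 * 39 = 12.48 mm

12.48 mm


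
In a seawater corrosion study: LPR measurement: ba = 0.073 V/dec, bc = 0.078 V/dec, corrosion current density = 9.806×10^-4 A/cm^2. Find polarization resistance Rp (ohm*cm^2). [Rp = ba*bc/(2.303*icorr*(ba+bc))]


Apply the Stern-Geary equation: Rp = ba*bc / (2.303*icorr*(ba+bc))
ba*bc = 0.073*0.078 = 0.005694
ba+bc = 0.151; 2.303*icorr*(ba+bc) = 2.303*9.806×10^-4*0.151 = 3.4100659×10^-4
Rp = 0.005694 / 3.4100659×10^-4 = 16.7 ohm*cm^2

16.7 ohm*cm^2


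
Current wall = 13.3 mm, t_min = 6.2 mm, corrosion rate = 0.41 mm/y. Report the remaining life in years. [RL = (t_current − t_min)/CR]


Apply the remaining-life relation: RL = (t_current − t_min) / CR
RL = (13.3 − 6.2) / 0.41 = 7.1 / 0.41 = 17.3 years

17.3 years


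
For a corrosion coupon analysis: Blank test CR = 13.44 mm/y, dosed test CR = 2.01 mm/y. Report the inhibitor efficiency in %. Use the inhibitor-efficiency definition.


Apply the inhibitor-efficiency definition: IE = (CR_blank − CR_inh)/CR_blank × 100
IE = (13.44 − 2.01) / 13.44 × 100
IE = 11.43 / 13.44 × 100 = 85.0 %

85.0 %


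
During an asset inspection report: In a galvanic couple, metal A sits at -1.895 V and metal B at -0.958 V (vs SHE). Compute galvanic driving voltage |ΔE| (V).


Driving voltage is the absolute potential difference.
|ΔE| = |-1.895 − (-0.958)| = 0.937 V

0.937 V


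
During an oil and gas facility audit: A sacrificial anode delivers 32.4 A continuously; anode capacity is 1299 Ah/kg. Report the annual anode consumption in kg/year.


Annual consumption = current * hours per year / capacity
Rate = 32.4 * 8760 / 1299 = 218.5 kg/year

218.5 kg/year


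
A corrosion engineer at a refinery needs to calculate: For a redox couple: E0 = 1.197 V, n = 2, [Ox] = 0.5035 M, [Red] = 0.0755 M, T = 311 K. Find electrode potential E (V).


Apply the Nernst equation: E = E0 + (RT/nF)*ln([Ox]/[Red])
Step 1: RT/nF = 8.314*311/(2*96485) = 0.01339925 V
Step 2: [Ox]/[Red] = 0.5035/0.0755 = 6.668874
Step 3: ln(6.668874) = 1.897451
Step 4: correction = 0.01339925 * 1.897451 = 0.025 V
E = 1.197 + 0.025 = 1.222 V

1.222 V


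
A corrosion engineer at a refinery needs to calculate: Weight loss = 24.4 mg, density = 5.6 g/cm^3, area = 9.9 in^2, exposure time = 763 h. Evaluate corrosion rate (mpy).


Apply the mpy weight-loss relation: CR = 534 * W / (D * A * T)
Numerator: 534 * 24.4 = 13029.6
Denominator: 5.6 * 9.9 * 763 = 42300.72
CR = 13029.6 / 42300.72 = 0.30802 mpy

0.30802 mpy


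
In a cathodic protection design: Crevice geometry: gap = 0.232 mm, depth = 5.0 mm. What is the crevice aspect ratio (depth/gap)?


Aspect ratio = depth / gap
Ratio = 5.0 / 0.232 = 21.6

21.6


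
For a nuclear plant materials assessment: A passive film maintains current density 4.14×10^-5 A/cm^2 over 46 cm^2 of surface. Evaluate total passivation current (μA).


I = i_pass * A, then convert A → μA (×10^6)
I = 4.14×10^-5 * 46 * 10^6 = 1904.4 μA

1904.4 μA


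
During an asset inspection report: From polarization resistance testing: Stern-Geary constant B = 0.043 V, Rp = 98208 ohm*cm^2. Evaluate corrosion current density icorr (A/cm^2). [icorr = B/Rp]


Apply the Stern-Geary relation: icorr = B / Rp
icorr = 0.043 / 98208 = 4.378×10^-7 A/cm^2

4.378×10^-7 A/cm^2


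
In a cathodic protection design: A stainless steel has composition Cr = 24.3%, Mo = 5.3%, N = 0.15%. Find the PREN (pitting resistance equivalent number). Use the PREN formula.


Apply the PREN formula: PREN = Cr + 3.3*Mo + 16*N
PREN = 24.3 + 3.3*5.3 + 16*0.15
PREN = 24.3 + 17.49 + 2.4 = 44.19

44.19


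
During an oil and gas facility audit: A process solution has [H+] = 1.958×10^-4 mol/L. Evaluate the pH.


pH = −log10[H+]
pH = −log10(1.958×10^-4) = 3.71

3.71


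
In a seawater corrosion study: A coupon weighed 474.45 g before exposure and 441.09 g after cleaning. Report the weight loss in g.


Weight loss = initial − final
WL = 474.45 − 441.09 = 33.36 g

33.36 g


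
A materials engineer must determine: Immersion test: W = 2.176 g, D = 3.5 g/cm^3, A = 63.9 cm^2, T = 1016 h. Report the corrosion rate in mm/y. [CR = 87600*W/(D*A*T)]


Apply the mm/y weight-loss relation: CR = 87600 * W / (D * A * T)
Numerator: 87600 * 2.176 = 190617.6
Denominator: 3.5 * 63.9 * 1016 = 227228.4
CR = 190617.6 / 227228.4 = 0.83888 mm/y

0.83888 mm/y


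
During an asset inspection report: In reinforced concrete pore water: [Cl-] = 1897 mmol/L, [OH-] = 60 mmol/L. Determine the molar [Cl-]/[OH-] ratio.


Threshold parameter = [Cl-] / [OH-] (molar basis; both in mmol/L, so units cancel)
Ratio = 1897 / 60 = 31.62

31.62


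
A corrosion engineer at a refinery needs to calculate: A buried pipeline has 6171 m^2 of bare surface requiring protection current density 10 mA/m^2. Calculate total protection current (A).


I = area * current density, then convert mA → A (÷1000)
I = 6171 * 10 / 1000 = 61.71 A

61.71 A


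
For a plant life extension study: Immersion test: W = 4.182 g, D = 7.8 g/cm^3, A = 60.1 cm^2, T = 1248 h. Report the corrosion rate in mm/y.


Apply the mm/y weight-loss relation: CR = 87600 * W / (D * A * T)
Numerator: 87600 * 4.182 = 366343.2
Denominator: 7.8 * 60.1 * 1248 = 585037.44
CR = 366343.2 / 585037.44 = 0.626188 mm/y

0.626188 mm/y


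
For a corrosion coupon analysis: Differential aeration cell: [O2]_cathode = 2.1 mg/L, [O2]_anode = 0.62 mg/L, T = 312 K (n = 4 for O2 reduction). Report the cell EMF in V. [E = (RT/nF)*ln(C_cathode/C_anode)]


Apply the Nernst concentration-cell relation: E = (RT/nF)*ln(C_cathode/C_anode)
RT/nF = 8.314*312/(4*96485) = 0.00672117 V
ln(2.1/0.62) = 1.21997
E = 0.00672117 * 1.21997 = 0.0082 V

0.0082 V


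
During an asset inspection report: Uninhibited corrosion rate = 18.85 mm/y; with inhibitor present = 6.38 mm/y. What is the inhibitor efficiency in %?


Apply the inhibitor-efficiency definition: IE = (CR_blank − CR_inh)/CR_blank × 100
IE = (18.85 − 6.38) / 18.85 × 100
IE = 12.47 / 18.85 × 100 = 66.2 %

66.2 %


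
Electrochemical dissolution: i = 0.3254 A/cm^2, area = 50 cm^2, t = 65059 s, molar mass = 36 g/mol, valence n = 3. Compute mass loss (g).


Apply Faraday's law: m = i*A*t*M / (n*F)
Total charge passed Q = i*A*t = 0.3254*50*65059 = 1058509.93 C
m = Q*M/(n*F) = 1058509.93*36/(3*96485) = 131.64864 g

131.64864 g


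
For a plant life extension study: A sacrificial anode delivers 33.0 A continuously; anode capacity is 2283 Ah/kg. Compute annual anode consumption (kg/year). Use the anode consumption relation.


Annual consumption = current * hours per year / capacity
Rate = 33.0 * 8760 / 2283 = 126.6 kg/year

126.6 kg/year


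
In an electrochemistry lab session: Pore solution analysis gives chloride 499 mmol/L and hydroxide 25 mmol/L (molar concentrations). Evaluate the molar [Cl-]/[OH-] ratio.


Threshold parameter = [Cl-] / [OH-] (molar basis; both in mmol/L, so units cancel)
Ratio = 499 / 25 = 19.96

19.96


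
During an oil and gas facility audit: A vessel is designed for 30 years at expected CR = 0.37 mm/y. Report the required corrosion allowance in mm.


Corrosion allowance = CR × design life
CA = 0.37 * 30 = 11.1 mm

11.1 mm


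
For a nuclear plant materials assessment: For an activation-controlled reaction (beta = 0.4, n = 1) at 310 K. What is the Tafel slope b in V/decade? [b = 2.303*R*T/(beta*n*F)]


Apply the Tafel slope relation: b = 2.303*R*T/(beta*n*F)
Numerator: 2.303 * 8.314 * 310 = 5935.61
Denominator: 0.4 * 1 * 96485 = 38594.0
b = 5935.61 / 38594.0 = 0.154 V/decade

0.154 V/decade


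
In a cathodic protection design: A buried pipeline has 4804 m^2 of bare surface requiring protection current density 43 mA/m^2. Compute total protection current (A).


I = area * current density, then convert mA → A (÷1000)
I = 4804 * 43 / 1000 = 206.57 A

206.57 A


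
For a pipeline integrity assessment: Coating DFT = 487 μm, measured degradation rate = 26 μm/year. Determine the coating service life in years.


Service life = thickness / degradation rate
Life = 487 / 26 = 18.7 years

18.7 years


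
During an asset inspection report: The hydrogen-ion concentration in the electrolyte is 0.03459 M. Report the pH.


pH = −log10[H+]
pH = −log10(0.03459) = 1.46

1.46


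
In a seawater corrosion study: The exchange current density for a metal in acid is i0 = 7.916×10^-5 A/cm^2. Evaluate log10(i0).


i0 = 7.916×10^-5 A/cm^2
log10(i0) = -4.101

-4.101


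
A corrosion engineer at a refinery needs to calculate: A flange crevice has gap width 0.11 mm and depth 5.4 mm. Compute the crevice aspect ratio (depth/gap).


Aspect ratio = depth / gap
Ratio = 5.4 / 0.11 = 49.1

49.1


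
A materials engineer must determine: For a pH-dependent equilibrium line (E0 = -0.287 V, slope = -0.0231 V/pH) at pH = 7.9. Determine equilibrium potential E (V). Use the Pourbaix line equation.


Apply the Pourbaix line equation: E = E0 + slope*pH
E = -0.287 + (-0.0231)*7.9 = -0.287 + (-0.18249) = -0.46949 V
Rounded to 3 decimal places: E = -0.469 V

-0.469 V


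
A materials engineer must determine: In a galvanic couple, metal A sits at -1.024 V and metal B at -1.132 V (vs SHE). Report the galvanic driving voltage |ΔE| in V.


Driving voltage is the absolute potential difference.
|ΔE| = |-1.024 − (-1.132)| = 0.108 V

0.108 V


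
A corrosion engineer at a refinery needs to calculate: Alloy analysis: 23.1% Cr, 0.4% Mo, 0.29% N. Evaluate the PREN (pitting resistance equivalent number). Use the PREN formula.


Apply the PREN formula: PREN = Cr + 3.3*Mo + 16*N
PREN = 23.1 + 3.3*0.4 + 16*0.29
PREN = 23.1 + 1.32 + 4.64 = 29.06

29.06


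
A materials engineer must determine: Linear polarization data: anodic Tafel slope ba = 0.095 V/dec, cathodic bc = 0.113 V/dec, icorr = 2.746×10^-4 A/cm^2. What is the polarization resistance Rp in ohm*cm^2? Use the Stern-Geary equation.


Apply the Stern-Geary equation: Rp = ba*bc / (2.303*icorr*(ba+bc))
ba*bc = 0.095*0.113 = 0.010735
ba+bc = 0.208; 2.303*icorr*(ba+bc) = 2.303*2.746×10^-4*0.208 = 1.3153999×10^-4
Rp = 0.010735 / 1.3153999×10^-4 = 81.6 ohm*cm^2

81.6 ohm*cm^2


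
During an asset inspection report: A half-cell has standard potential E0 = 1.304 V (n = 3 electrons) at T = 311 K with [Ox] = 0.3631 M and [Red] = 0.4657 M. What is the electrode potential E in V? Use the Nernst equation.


Apply the Nernst equation: E = E0 + (RT/nF)*ln([Ox]/[Red])
Step 1: RT/nF = 8.314*311/(3*96485) = 0.00893284 V
Step 2: [Ox]/[Red] = 0.3631/0.4657 = 0.779686
Step 3: ln(0.779686) = -0.248864
Step 4: correction = 0.00893284 * -0.248864 = -0.002 V
E = 1.304 + -0.002 = 1.302 V

1.302 V


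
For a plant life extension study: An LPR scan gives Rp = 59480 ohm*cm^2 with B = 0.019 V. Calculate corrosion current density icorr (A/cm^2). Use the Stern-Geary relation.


Apply the Stern-Geary relation: icorr = B / Rp
icorr = 0.019 / 59480 = 3.194×10^-7 A/cm^2

3.194×10^-7 A/cm^2


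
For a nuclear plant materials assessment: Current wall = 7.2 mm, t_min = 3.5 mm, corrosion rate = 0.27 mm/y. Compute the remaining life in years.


Apply the remaining-life relation: RL = (t_current − t_min) / CR
RL = (7.2 − 3.5) / 0.27 = 3.7 / 0.27 = 13.7 years

13.7 years


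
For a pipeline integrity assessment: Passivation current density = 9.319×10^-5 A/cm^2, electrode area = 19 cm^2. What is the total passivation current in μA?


I = i_pass * A, then convert A → μA (×10^6)
I = 9.319×10^-5 * 19 * 10^6 = 1770.61 μA

1770.61 μA


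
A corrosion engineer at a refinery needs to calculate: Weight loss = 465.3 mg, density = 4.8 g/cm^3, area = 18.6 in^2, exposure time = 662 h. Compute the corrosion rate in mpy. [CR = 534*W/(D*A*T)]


Apply the mpy weight-loss relation: CR = 534 * W / (D * A * T)
Numerator: 534 * 465.3 = 248470.2
Denominator: 4.8 * 18.6 * 662 = 59103.36
CR = 248470.2 / 59103.36 = 4.204 mpy

4.204 mpy


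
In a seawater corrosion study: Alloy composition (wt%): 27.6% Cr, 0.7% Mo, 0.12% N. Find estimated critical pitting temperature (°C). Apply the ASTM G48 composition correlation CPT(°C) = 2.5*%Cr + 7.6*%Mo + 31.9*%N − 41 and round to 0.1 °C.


Apply the ASTM G48 empirical CPT estimate: CPT(°C) = 2.5*%Cr + 7.6*%Mo + 31.9*%N − 41
2.5*27.6 = 69; 7.6*0.7 = 5.32; 31.9*0.12 = 3.828
CPT = 69 + 5.32 + 3.828 − 41 = 37.148 °C
Rounded to 0.1 °C: CPT ≈ 37.1 °C

37.1 °C


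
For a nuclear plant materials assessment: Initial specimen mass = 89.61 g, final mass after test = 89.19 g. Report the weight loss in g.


Weight loss = initial − final
WL = 89.61 − 89.19 = 0.42 g

0.42 g


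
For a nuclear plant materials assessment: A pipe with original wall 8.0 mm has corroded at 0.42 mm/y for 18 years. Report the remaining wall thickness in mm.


Remaining wall = original − CR × time
t = 8.0 − 0.42*18 = 8.0 − 7.56 = 0.44 mm

0.44 mm
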